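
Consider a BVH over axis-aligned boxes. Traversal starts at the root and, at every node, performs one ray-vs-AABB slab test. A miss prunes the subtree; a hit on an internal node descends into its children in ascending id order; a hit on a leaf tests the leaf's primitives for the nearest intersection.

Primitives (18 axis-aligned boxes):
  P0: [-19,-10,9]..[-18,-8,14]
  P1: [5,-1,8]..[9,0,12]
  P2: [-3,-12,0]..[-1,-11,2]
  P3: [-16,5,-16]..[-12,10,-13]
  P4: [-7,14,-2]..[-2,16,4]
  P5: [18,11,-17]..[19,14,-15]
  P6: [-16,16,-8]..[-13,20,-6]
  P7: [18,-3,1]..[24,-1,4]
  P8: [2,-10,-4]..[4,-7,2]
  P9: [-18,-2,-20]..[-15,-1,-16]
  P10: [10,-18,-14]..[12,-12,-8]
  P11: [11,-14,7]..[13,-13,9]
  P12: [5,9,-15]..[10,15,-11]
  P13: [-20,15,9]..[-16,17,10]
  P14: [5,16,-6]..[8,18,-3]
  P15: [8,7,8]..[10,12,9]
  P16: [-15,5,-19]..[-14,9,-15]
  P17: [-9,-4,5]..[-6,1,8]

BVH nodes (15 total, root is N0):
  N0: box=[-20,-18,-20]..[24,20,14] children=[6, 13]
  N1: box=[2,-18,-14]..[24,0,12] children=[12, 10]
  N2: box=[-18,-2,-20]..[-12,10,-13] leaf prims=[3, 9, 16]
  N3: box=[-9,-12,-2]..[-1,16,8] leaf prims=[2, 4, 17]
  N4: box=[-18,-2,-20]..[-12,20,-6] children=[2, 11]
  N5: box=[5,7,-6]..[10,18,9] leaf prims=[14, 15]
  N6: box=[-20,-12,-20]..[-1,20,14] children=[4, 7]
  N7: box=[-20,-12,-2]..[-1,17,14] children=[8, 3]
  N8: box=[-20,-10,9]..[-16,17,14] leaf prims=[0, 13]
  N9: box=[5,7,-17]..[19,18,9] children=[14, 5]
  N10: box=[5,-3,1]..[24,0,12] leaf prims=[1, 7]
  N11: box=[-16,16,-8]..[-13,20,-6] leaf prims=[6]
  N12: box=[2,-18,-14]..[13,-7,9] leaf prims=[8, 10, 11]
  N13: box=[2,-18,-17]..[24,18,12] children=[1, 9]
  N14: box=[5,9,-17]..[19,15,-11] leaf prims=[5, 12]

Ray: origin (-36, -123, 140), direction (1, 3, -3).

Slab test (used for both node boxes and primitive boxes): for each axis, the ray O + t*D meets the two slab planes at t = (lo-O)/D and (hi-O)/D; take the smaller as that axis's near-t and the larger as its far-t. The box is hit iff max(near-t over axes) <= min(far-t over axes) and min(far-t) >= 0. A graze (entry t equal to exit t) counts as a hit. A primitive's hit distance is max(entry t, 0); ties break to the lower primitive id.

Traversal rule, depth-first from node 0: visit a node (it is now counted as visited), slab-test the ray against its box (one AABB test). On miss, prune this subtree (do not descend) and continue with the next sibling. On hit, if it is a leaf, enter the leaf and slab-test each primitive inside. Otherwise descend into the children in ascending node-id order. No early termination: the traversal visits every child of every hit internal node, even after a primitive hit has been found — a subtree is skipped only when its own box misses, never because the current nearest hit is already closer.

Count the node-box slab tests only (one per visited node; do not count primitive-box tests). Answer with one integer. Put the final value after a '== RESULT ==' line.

Walk:
N0 x:[16,60] y:[35,143/3] z:[42,160/3] -> hit [42,143/3], descend [6, 13]
  N6 x:[16,35] y:[37,143/3] z:[42,160/3] -> miss, prune
  N13 x:[38,60] y:[35,47] z:[128/3,157/3] -> hit [128/3,47], descend [1, 9]
    N1 x:[38,60] y:[35,41] z:[128/3,154/3] -> miss, prune
    N9 x:[41,55] y:[130/3,47] z:[131/3,157/3] -> hit [131/3,47], descend [5, 14]
      N5 x:[41,46] y:[130/3,47] z:[131/3,146/3] -> hit [131/3,46] leaf, test {P14(miss), P15@t=44}
      N14 x:[41,55] y:[44,46] z:[151/3,157/3] -> miss, prune

7 AABB tests over nodes [0, 6, 13, 1, 9, 5, 14]; 1 leaf entered; closest P15.

== RESULT ==
7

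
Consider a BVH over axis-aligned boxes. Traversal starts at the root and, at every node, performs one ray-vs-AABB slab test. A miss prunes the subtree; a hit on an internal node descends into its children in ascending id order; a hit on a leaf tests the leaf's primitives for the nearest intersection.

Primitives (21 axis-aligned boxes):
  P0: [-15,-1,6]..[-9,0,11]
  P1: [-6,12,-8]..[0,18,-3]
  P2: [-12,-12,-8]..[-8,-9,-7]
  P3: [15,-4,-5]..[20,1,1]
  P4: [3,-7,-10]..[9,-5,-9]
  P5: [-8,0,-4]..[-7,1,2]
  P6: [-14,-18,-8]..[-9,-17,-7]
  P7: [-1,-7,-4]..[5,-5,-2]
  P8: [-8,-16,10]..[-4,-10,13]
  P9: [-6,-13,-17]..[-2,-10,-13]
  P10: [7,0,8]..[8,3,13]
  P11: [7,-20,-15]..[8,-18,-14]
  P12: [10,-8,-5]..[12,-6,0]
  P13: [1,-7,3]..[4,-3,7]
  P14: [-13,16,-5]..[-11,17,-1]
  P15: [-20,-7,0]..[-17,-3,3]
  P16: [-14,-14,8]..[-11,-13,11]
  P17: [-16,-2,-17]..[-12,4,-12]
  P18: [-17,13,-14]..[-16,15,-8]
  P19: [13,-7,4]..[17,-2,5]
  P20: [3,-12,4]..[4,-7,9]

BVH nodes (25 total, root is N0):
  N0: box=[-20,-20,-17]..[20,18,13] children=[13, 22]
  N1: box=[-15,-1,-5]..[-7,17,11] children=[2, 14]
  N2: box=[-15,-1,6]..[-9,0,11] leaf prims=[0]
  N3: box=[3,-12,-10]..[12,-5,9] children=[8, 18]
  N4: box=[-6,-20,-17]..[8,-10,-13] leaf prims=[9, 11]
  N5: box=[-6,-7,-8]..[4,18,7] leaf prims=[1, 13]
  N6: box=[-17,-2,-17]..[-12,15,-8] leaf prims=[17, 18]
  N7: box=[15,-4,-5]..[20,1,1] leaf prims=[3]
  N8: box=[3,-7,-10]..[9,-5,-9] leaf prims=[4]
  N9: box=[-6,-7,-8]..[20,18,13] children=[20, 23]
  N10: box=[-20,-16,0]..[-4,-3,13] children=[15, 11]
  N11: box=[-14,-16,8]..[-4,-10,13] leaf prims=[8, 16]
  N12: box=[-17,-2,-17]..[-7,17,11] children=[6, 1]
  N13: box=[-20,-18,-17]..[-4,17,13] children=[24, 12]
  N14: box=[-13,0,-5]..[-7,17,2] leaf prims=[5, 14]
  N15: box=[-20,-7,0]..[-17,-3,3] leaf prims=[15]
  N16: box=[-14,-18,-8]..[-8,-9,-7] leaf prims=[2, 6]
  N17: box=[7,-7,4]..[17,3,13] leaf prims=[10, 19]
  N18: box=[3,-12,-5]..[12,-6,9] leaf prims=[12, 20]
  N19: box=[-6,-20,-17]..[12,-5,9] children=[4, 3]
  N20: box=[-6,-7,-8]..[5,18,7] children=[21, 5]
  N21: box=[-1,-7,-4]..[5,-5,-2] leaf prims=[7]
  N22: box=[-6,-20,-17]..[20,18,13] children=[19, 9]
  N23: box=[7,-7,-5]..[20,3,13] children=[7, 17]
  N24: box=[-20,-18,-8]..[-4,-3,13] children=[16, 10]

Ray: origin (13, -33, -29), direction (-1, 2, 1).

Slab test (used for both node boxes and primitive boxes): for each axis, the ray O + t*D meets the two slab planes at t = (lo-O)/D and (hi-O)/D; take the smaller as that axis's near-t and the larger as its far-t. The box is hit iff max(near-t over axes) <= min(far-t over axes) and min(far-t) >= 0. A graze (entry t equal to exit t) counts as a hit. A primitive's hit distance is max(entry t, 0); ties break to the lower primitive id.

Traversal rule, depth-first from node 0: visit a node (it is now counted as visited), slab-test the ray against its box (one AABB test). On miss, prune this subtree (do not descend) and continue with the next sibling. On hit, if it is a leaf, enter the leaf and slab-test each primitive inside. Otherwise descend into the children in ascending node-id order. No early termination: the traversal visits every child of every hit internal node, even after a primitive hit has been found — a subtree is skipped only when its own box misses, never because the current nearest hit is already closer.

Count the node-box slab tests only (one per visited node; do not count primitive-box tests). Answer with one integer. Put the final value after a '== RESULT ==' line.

Trace the traversal:
N0 x:[-7,33] y:[13/2,51/2] z:[12,42] -> hit [12,51/2], descend [13, 22]
  N13 x:[17,33] y:[15/2,25] z:[12,42] -> hit [17,25], descend [12, 24]
    N12 x:[20,30] y:[31/2,25] z:[12,40] -> hit [20,25], descend [1, 6]
      N1 x:[20,28] y:[16,25] z:[24,40] -> hit [24,25], descend [2, 14]
        N2 x:[22,28] y:[16,33/2] z:[35,40] -> miss, prune
        N14 x:[20,26] y:[33/2,25] z:[24,31] -> hit [24,25] leaf, test {P5(miss), P14@t=49/2}
      N6 x:[25,30] y:[31/2,24] z:[12,21] -> miss, prune
    N24 x:[17,33] y:[15/2,15] z:[21,42] -> miss, prune
  N22 x:[-7,19] y:[13/2,51/2] z:[12,42] -> hit [12,19], descend [9, 19]
    N9 x:[-7,19] y:[13,51/2] z:[21,42] -> miss, prune
    N19 x:[1,19] y:[13/2,14] z:[12,38] -> hit [12,14], descend [3, 4]
      N3 x:[1,10] y:[21/2,14] z:[19,38] -> miss, prune
      N4 x:[5,19] y:[13/2,23/2] z:[12,16] -> miss, prune

order=[0, 13, 12, 1, 2, 14, 6, 24, 22, 9, 19, 3, 4]  |boxes|=13  |leaves|=1  hit=P14

== RESULT ==
13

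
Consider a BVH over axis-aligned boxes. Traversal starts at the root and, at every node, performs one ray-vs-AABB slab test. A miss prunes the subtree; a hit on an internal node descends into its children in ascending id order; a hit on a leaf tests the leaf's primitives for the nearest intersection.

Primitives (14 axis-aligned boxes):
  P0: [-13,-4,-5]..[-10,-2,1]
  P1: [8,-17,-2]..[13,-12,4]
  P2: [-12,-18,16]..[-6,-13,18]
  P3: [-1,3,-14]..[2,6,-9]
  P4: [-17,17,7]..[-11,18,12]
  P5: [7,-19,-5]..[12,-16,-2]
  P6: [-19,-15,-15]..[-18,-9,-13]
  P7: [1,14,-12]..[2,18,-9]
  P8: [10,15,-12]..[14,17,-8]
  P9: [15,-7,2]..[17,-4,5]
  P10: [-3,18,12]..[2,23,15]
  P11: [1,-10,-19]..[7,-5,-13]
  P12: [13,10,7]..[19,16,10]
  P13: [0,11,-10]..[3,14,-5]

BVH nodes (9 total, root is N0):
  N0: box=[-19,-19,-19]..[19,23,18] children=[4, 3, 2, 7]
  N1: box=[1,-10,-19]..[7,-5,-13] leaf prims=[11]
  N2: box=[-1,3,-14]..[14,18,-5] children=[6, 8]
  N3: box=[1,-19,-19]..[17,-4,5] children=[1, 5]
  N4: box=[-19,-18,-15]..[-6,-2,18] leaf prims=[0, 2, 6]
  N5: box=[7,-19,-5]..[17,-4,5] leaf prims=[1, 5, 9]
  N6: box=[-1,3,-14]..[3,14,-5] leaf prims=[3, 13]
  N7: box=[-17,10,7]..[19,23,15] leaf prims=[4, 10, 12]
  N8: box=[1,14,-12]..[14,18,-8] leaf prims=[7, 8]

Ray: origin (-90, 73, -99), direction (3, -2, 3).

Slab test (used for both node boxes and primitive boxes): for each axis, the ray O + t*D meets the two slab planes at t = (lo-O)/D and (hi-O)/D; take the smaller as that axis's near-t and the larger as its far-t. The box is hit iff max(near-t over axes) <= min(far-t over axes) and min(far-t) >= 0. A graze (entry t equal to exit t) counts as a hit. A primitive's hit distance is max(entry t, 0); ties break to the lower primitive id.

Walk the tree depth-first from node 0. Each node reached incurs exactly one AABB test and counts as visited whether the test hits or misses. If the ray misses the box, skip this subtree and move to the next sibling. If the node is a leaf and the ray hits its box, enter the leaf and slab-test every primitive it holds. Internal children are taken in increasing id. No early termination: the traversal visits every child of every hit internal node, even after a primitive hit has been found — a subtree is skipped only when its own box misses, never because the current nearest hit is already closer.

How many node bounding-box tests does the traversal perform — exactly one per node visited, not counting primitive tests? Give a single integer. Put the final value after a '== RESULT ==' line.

Traverse from the root:
N0 x:[71/3,109/3] y:[25,46] z:[80/3,39] -> hit [80/3,109/3], descend [2, 3, 4, 7]
  N2 x:[89/3,104/3] y:[55/2,35] z:[85/3,94/3] -> hit [89/3,94/3], descend [6, 8]
    N6 x:[89/3,31] y:[59/2,35] z:[85/3,94/3] -> hit [89/3,31] leaf, test {P3(miss), P13@t=30}
    N8 x:[91/3,104/3] y:[55/2,59/2] z:[29,91/3] -> miss, prune
  N3 x:[91/3,107/3] y:[77/2,46] z:[80/3,104/3] -> miss, prune
  N4 x:[71/3,28] y:[75/2,91/2] z:[28,39] -> miss, prune
  N7 x:[73/3,109/3] y:[25,63/2] z:[106/3,38] -> miss, prune

order=[0, 2, 6, 8, 3, 4, 7]  |boxes|=7  |leaves|=1  hit=P13

== RESULT ==
7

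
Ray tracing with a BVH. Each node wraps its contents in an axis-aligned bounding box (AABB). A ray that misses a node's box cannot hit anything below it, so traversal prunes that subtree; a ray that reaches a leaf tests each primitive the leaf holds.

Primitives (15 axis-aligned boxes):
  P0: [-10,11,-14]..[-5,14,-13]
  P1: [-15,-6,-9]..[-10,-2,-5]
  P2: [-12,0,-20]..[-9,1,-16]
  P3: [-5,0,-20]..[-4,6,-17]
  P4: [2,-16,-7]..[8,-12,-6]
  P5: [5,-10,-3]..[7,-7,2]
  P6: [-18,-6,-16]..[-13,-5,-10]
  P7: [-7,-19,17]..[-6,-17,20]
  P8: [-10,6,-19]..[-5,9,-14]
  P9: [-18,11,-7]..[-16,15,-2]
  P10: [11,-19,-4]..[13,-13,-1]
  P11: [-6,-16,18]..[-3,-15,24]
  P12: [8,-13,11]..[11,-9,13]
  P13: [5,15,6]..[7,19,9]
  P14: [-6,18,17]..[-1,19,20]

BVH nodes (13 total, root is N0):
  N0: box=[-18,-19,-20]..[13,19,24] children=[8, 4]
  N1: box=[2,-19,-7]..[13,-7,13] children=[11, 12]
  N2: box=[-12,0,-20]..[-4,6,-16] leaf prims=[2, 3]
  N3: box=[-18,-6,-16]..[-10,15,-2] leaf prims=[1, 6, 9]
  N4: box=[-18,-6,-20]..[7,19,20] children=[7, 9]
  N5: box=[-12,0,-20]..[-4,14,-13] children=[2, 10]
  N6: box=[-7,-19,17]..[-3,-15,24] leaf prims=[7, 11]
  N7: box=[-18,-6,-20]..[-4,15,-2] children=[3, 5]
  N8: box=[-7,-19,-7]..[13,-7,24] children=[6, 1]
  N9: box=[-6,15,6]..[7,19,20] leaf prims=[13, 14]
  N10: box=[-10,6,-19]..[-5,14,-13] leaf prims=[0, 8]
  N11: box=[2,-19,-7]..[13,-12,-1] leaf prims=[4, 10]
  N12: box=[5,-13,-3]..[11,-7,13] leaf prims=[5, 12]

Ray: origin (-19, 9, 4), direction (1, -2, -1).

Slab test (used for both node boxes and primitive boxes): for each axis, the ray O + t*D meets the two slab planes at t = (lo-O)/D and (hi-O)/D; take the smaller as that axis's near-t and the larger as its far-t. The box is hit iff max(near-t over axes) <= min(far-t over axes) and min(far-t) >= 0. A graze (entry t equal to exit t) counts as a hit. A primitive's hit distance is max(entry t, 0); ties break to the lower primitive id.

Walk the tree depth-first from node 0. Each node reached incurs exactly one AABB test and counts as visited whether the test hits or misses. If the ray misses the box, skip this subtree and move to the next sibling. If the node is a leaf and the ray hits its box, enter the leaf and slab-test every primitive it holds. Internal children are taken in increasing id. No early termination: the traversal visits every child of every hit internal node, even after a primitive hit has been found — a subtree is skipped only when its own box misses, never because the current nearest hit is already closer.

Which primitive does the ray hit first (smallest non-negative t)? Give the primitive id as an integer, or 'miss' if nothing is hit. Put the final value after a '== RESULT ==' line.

Walk:
N0 x:[1,32] y:[-5,14] z:[-20,24] -> hit [1,14], descend [4, 8]
  N4 x:[1,26] y:[-5,15/2] z:[-16,24] -> hit [1,15/2], descend [7, 9]
    N7 x:[1,15] y:[-3,15/2] z:[6,24] -> hit [6,15/2], descend [3, 5]
      N3 x:[1,9] y:[-3,15/2] z:[6,20] -> hit [6,15/2] leaf, test {P1(miss), P6(miss), P9(miss)}
      N5 x:[7,15] y:[-5/2,9/2] z:[17,24] -> miss, prune
    N9 x:[13,26] y:[-5,-3] z:[-16,-2] -> miss, prune
  N8 x:[12,32] y:[8,14] z:[-20,11] -> miss, prune

Summary -> nodes [0, 4, 7, 3, 5, 9, 8]; box-tests=7; leaf-entries=1; first=miss

== RESULT ==
miss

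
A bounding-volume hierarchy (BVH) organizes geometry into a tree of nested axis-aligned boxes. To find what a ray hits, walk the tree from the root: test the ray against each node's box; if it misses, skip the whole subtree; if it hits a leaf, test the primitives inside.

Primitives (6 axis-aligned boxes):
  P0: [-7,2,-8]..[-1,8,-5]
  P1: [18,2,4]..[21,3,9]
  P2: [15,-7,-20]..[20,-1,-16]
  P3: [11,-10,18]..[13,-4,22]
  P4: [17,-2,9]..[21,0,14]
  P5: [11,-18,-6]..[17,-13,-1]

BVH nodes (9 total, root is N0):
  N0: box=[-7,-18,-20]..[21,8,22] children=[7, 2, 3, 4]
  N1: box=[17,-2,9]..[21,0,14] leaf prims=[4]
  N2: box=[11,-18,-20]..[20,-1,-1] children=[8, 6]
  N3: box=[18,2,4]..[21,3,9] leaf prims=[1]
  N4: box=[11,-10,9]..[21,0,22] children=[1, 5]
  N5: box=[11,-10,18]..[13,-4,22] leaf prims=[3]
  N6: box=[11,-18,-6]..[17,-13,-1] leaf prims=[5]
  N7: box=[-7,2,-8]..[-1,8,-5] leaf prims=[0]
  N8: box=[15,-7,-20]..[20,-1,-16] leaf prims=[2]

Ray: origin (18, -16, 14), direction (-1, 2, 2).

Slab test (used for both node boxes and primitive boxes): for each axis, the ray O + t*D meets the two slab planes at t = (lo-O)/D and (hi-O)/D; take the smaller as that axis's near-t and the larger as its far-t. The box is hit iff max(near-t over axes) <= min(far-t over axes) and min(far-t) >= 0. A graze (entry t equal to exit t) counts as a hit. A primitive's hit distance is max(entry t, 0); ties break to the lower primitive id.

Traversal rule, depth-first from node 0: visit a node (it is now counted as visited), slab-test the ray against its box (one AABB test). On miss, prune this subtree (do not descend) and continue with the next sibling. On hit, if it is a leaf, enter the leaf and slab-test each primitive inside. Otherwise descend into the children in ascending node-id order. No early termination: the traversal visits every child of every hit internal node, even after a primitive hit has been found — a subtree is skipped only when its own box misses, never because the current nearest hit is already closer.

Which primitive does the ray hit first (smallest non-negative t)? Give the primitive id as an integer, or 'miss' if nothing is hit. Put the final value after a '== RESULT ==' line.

Walk:
N0 x:[-3,25] y:[-1,12] z:[-17,4] -> hit [-1,4], descend [2, 3, 4, 7]
  N2 x:[-2,7] y:[-1,15/2] z:[-17,-15/2] -> miss, prune
  N3 x:[-3,0] y:[9,19/2] z:[-5,-5/2] -> miss, prune
  N4 x:[-3,7] y:[3,8] z:[-5/2,4] -> hit [3,4], descend [1, 5]
    N1 x:[-3,1] y:[7,8] z:[-5/2,0] -> miss, prune
    N5 x:[5,7] y:[3,6] z:[2,4] -> miss, prune
  N7 x:[19,25] y:[9,12] z:[-11,-19/2] -> miss, prune

Visited [0, 2, 3, 4, 1, 5, 7]. Tests: 7 box, 0 leaf. Nearest: miss.

== RESULT ==
miss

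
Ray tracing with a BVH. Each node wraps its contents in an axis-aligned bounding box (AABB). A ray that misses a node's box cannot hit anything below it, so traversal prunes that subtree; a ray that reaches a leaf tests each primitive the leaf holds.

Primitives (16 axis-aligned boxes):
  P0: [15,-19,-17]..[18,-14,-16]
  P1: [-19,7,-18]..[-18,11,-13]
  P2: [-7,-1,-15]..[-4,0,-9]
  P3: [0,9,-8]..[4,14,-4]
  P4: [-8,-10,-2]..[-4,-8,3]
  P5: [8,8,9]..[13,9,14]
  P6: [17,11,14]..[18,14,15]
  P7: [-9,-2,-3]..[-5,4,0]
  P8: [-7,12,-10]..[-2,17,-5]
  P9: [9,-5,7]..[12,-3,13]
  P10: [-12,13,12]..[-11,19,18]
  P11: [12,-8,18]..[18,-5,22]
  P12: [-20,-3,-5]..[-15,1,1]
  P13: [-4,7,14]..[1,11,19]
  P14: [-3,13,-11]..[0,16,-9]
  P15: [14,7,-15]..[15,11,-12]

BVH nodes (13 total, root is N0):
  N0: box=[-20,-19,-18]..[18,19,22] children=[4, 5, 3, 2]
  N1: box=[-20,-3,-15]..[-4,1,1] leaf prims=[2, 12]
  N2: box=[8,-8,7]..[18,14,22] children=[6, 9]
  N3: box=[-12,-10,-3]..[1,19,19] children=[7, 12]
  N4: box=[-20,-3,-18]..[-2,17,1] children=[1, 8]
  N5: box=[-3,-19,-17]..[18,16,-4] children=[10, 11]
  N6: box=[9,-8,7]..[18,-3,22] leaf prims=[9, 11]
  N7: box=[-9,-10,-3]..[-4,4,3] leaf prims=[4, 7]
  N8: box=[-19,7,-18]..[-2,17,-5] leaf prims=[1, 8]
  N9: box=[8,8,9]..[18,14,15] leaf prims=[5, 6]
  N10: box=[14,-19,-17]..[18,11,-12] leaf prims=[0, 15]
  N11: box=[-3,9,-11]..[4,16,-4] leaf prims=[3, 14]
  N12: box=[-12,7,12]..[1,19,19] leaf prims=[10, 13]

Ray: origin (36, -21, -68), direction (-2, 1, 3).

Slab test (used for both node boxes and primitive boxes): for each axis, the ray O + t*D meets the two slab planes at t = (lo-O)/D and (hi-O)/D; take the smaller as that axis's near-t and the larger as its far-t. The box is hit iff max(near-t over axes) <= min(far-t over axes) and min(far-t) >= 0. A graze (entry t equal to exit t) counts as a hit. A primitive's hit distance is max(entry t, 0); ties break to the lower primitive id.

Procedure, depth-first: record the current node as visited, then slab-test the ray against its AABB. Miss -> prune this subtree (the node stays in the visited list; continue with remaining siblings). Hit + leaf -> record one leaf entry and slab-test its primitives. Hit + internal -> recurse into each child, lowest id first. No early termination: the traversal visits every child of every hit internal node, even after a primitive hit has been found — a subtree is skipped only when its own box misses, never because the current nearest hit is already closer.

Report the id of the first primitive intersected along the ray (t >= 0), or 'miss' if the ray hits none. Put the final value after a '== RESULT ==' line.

Walk:
N0 x:[9,28] y:[2,40] z:[50/3,30] -> hit [50/3,28], descend [2, 3, 4, 5]
  N2 x:[9,14] y:[13,35] z:[25,30] -> miss, prune
  N3 x:[35/2,24] y:[11,40] z:[65/3,29] -> hit [65/3,24], descend [7, 12]
    N7 x:[20,45/2] y:[11,25] z:[65/3,71/3] -> hit [65/3,45/2] leaf, test {P4(miss), P7@t=65/3}
    N12 x:[35/2,24] y:[28,40] z:[80/3,29] -> miss, prune
  N4 x:[19,28] y:[18,38] z:[50/3,23] -> hit [19,23], descend [1, 8]
    N1 x:[20,28] y:[18,22] z:[53/3,23] -> hit [20,22] leaf, test {P2(miss), P12(miss)}
    N8 x:[19,55/2] y:[28,38] z:[50/3,21] -> miss, prune
  N5 x:[9,39/2] y:[2,37] z:[17,64/3] -> hit [17,39/2], descend [10, 11]
    N10 x:[9,11] y:[2,32] z:[17,56/3] -> miss, prune
    N11 x:[16,39/2] y:[30,37] z:[19,64/3] -> miss, prune

Summary -> nodes [0, 2, 3, 7, 12, 4, 1, 8, 5, 10, 11]; box-tests=11; leaf-entries=2; first=P7

== RESULT ==
7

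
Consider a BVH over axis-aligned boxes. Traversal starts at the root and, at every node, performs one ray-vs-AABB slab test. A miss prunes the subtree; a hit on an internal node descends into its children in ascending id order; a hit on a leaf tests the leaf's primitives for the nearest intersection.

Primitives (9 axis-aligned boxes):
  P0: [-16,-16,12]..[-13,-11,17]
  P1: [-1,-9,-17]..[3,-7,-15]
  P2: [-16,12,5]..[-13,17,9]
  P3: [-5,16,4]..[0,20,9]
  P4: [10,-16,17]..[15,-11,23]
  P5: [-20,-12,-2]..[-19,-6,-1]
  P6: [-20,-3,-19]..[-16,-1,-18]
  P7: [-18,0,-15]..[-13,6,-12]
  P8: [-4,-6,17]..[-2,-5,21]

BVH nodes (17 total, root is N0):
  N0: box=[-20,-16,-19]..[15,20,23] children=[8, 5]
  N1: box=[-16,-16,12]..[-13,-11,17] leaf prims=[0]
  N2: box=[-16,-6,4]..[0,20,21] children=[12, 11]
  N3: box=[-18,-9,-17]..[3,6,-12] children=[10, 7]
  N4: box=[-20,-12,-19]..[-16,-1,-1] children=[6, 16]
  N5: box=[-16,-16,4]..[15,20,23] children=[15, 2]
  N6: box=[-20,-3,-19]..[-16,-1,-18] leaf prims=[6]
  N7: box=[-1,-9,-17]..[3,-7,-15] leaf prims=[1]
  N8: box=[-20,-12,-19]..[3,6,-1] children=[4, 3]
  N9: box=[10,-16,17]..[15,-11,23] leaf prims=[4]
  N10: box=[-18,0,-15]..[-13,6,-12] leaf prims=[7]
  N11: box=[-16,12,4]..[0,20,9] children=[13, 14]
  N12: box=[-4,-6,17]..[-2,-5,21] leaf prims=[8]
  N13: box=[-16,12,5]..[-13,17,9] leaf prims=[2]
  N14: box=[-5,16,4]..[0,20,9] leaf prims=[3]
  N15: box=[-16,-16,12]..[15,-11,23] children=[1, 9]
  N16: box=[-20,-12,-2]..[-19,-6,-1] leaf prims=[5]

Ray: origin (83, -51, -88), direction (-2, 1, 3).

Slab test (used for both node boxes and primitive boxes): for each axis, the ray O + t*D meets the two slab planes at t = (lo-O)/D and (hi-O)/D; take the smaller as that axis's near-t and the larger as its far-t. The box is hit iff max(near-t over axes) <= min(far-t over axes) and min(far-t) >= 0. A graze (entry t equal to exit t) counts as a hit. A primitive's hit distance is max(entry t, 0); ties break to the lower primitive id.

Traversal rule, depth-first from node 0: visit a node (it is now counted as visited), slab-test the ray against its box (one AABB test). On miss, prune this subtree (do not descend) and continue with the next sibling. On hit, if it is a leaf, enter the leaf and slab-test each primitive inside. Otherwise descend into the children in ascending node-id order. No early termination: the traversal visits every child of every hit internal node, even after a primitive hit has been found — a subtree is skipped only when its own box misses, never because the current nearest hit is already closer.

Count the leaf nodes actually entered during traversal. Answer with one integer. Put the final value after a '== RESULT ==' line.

Walk:
N0 x:[34,103/2] y:[35,71] z:[23,37] -> hit [35,37], descend [5, 8]
  N5 x:[34,99/2] y:[35,71] z:[92/3,37] -> hit [35,37], descend [2, 15]
    N2 x:[83/2,99/2] y:[45,71] z:[92/3,109/3] -> miss, prune
    N15 x:[34,99/2] y:[35,40] z:[100/3,37] -> hit [35,37], descend [1, 9]
      N1 x:[48,99/2] y:[35,40] z:[100/3,35] -> miss, prune
      N9 x:[34,73/2] y:[35,40] z:[35,37] -> hit [35,73/2] leaf, test {P4@t=35}
  N8 x:[40,103/2] y:[39,57] z:[23,29] -> miss, prune

7 AABB tests over nodes [0, 5, 2, 15, 1, 9, 8]; 1 leaf entered; closest P4.

== RESULT ==
1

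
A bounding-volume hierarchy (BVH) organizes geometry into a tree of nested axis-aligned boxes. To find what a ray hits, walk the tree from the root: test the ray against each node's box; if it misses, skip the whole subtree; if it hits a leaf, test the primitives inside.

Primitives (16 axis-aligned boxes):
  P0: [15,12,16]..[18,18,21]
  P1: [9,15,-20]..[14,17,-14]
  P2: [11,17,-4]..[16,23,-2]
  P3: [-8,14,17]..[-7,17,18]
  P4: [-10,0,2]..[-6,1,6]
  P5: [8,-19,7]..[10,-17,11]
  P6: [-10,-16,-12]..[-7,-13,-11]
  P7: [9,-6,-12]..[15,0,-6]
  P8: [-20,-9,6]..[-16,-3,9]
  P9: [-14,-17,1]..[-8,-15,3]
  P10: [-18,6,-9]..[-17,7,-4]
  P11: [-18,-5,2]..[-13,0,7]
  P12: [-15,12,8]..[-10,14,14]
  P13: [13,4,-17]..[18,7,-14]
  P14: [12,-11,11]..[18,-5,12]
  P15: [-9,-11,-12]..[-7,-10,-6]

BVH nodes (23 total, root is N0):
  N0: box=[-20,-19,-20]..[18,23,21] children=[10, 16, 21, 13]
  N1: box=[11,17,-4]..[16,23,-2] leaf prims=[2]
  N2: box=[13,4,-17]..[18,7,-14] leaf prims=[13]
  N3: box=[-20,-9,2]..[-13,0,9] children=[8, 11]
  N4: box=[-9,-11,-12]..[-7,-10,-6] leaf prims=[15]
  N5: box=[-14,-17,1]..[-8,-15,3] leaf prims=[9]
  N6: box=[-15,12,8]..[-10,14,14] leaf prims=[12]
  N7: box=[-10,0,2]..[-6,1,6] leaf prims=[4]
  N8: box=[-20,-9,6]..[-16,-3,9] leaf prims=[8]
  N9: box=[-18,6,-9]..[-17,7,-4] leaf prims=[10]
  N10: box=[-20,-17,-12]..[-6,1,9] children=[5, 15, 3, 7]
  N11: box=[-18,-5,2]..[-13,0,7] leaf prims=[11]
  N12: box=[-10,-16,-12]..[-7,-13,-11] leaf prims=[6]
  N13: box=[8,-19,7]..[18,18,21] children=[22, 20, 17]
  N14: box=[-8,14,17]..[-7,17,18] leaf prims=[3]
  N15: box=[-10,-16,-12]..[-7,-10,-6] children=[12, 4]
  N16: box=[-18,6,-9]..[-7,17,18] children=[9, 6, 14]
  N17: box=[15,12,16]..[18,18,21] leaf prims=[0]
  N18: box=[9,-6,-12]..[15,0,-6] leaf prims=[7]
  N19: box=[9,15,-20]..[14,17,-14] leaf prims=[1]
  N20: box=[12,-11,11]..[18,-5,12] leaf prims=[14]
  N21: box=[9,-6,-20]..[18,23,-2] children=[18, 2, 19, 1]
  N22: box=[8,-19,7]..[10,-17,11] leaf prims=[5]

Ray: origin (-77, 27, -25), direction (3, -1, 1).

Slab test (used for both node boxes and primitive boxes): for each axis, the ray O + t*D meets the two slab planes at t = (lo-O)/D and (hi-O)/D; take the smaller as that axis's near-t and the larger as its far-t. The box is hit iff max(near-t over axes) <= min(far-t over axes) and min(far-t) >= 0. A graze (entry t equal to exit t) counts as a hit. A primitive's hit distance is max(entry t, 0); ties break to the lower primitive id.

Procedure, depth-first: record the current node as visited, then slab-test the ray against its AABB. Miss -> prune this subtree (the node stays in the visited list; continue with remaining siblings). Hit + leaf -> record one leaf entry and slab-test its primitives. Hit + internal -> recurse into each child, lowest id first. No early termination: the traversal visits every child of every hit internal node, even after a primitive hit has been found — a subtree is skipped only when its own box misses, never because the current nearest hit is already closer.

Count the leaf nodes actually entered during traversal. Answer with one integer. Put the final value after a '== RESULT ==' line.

Trace the traversal:
N0 x:[19,95/3] y:[4,46] z:[5,46] -> hit [19,95/3], descend [10, 13, 16, 21]
  N10 x:[19,71/3] y:[26,44] z:[13,34] -> miss, prune
  N13 x:[85/3,95/3] y:[9,46] z:[32,46] -> miss, prune
  N16 x:[59/3,70/3] y:[10,21] z:[16,43] -> hit [59/3,21], descend [6, 9, 14]
    N6 x:[62/3,67/3] y:[13,15] z:[33,39] -> miss, prune
    N9 x:[59/3,20] y:[20,21] z:[16,21] -> hit [20,20] leaf, test {P10@t=20}
    N14 x:[23,70/3] y:[10,13] z:[42,43] -> miss, prune
  N21 x:[86/3,95/3] y:[4,33] z:[5,23] -> miss, prune

Summary -> nodes [0, 10, 13, 16, 6, 9, 14, 21]; box-tests=8; leaf-entries=1; first=P10

== RESULT ==
1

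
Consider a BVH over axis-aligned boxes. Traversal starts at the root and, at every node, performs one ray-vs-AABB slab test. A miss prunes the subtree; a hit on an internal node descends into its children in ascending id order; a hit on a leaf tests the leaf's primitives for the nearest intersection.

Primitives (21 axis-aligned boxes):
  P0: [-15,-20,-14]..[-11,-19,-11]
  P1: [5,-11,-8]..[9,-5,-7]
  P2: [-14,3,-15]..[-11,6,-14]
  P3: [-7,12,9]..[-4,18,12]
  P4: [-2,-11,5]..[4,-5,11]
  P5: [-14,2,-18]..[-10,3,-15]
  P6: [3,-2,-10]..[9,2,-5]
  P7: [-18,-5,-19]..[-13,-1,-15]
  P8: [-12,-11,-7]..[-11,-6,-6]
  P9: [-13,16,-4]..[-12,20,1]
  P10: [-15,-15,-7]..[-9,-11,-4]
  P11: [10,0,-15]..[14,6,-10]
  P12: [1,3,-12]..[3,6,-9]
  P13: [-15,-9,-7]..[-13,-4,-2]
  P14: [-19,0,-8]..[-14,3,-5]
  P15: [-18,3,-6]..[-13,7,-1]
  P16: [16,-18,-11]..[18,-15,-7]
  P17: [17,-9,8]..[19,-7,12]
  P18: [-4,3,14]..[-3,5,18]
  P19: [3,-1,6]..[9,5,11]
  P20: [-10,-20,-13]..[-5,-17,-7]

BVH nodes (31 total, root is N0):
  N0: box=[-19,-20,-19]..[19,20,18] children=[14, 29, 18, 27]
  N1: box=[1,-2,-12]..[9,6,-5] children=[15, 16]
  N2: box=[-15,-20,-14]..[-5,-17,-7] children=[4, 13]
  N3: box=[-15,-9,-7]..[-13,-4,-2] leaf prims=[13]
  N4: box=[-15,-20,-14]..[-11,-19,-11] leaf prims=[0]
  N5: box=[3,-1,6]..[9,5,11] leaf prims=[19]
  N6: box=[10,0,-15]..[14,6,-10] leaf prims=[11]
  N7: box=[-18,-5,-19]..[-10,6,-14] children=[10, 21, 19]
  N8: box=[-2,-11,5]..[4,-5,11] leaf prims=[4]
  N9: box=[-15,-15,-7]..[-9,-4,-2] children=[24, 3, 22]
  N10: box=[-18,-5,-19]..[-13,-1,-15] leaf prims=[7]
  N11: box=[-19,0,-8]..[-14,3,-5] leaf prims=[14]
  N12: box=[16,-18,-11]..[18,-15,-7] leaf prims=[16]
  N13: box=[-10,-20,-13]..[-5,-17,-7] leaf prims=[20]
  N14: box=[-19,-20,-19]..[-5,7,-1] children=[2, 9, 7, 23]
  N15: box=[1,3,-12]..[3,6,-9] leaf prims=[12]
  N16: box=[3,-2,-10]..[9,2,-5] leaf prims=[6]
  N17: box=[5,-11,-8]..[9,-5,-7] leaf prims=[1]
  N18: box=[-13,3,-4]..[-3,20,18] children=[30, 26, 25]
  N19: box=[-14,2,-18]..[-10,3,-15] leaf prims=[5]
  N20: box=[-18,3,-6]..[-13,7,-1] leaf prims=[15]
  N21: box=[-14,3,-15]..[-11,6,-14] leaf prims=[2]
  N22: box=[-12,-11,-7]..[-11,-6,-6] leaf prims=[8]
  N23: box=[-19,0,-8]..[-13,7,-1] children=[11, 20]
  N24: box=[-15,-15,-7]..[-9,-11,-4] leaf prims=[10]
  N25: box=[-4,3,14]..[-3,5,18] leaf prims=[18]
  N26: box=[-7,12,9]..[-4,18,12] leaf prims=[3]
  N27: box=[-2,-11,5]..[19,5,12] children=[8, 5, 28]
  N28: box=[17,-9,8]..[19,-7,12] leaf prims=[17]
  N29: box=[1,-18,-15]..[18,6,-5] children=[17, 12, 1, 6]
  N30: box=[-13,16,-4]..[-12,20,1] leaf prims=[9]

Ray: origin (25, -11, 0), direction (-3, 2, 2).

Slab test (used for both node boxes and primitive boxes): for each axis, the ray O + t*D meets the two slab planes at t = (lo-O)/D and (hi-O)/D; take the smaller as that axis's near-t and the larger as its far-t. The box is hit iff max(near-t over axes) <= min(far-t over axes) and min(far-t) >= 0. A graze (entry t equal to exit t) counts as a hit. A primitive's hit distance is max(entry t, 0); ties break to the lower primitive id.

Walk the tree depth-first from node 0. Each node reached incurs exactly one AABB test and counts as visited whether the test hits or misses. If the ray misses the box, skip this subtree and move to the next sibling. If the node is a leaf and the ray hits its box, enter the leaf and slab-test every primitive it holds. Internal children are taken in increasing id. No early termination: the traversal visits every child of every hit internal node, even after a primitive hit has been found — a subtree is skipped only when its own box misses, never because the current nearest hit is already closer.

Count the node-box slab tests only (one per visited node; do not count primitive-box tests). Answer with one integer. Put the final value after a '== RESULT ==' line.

Trace the traversal:
N0 x:[2,44/3] y:[-9/2,31/2] z:[-19/2,9] -> hit [2,9], descend [14, 18, 27, 29]
  N14 x:[10,44/3] y:[-9/2,9] z:[-19/2,-1/2] -> miss, prune
  N18 x:[28/3,38/3] y:[7,31/2] z:[-2,9] -> miss, prune
  N27 x:[2,9] y:[0,8] z:[5/2,6] -> hit [5/2,6], descend [5, 8, 28]
    N5 x:[16/3,22/3] y:[5,8] z:[3,11/2] -> hit [16/3,11/2] leaf, test {P19@t=16/3}
    N8 x:[7,9] y:[0,3] z:[5/2,11/2] -> miss, prune
    N28 x:[2,8/3] y:[1,2] z:[4,6] -> miss, prune
  N29 x:[7/3,8] y:[-7/2,17/2] z:[-15/2,-5/2] -> miss, prune

Visited [0, 14, 18, 27, 5, 8, 28, 29]. Tests: 8 box, 1 leaf. Nearest: P19.

== RESULT ==
8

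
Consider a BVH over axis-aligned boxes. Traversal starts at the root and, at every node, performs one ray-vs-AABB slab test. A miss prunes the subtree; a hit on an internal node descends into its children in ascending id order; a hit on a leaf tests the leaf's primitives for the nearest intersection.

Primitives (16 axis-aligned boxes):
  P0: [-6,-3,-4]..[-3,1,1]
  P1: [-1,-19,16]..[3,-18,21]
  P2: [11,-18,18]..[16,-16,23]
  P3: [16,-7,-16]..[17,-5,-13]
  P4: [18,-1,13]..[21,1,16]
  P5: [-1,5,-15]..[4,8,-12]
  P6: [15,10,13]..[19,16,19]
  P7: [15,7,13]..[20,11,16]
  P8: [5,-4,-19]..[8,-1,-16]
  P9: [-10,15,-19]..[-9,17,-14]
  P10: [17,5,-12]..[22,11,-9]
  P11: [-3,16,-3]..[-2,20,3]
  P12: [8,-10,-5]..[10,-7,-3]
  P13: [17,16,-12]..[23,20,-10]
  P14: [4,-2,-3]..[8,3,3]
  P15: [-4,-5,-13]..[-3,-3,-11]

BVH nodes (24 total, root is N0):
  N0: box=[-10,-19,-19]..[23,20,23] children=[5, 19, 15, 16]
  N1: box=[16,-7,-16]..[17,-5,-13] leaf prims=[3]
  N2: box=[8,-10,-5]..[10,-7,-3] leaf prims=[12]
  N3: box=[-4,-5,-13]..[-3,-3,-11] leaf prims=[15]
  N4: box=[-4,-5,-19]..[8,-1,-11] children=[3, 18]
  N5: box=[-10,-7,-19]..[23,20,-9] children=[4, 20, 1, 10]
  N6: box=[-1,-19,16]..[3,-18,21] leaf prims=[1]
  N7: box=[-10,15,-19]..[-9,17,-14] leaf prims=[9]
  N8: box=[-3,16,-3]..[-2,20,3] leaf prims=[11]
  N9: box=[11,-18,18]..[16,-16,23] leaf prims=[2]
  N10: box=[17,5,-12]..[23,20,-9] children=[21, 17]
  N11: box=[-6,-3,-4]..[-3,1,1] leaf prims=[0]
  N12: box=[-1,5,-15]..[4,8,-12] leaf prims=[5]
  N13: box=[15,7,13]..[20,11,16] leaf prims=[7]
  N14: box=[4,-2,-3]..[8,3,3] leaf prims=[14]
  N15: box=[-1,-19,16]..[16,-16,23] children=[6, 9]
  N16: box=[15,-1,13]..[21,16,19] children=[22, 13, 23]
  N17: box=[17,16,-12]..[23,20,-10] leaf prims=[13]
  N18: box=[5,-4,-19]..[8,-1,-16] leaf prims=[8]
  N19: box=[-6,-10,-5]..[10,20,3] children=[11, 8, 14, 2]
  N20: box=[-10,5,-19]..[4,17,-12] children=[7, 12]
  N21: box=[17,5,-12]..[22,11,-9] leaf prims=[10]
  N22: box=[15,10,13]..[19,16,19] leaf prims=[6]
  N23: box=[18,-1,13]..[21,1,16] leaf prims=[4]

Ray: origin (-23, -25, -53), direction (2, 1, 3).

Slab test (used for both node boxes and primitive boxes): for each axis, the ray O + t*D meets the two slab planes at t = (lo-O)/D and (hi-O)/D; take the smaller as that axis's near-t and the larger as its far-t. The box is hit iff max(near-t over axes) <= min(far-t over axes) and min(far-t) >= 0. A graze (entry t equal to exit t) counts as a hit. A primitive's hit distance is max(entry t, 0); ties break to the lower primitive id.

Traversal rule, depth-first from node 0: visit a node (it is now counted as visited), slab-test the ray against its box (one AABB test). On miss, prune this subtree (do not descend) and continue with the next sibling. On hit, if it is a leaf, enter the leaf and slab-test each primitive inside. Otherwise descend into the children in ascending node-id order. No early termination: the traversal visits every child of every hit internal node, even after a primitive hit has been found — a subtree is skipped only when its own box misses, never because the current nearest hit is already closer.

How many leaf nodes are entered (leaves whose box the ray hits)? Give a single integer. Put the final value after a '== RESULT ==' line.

Traverse from the root:
N0 x:[13/2,23] y:[6,45] z:[34/3,76/3] -> hit [34/3,23], descend [5, 15, 16, 19]
  N5 x:[13/2,23] y:[18,45] z:[34/3,44/3] -> miss, prune
  N15 x:[11,39/2] y:[6,9] z:[23,76/3] -> miss, prune
  N16 x:[19,22] y:[24,41] z:[22,24] -> miss, prune
  N19 x:[17/2,33/2] y:[15,45] z:[16,56/3] -> hit [16,33/2], descend [2, 8, 11, 14]
    N2 x:[31/2,33/2] y:[15,18] z:[16,50/3] -> hit [16,33/2] leaf, test {P12@t=16}
    N8 x:[10,21/2] y:[41,45] z:[50/3,56/3] -> miss, prune
    N11 x:[17/2,10] y:[22,26] z:[49/3,18] -> miss, prune
    N14 x:[27/2,31/2] y:[23,28] z:[50/3,56/3] -> miss, prune

Visited [0, 5, 15, 16, 19, 2, 8, 11, 14]. Tests: 9 box, 1 leaf. Nearest: P12.

== RESULT ==
1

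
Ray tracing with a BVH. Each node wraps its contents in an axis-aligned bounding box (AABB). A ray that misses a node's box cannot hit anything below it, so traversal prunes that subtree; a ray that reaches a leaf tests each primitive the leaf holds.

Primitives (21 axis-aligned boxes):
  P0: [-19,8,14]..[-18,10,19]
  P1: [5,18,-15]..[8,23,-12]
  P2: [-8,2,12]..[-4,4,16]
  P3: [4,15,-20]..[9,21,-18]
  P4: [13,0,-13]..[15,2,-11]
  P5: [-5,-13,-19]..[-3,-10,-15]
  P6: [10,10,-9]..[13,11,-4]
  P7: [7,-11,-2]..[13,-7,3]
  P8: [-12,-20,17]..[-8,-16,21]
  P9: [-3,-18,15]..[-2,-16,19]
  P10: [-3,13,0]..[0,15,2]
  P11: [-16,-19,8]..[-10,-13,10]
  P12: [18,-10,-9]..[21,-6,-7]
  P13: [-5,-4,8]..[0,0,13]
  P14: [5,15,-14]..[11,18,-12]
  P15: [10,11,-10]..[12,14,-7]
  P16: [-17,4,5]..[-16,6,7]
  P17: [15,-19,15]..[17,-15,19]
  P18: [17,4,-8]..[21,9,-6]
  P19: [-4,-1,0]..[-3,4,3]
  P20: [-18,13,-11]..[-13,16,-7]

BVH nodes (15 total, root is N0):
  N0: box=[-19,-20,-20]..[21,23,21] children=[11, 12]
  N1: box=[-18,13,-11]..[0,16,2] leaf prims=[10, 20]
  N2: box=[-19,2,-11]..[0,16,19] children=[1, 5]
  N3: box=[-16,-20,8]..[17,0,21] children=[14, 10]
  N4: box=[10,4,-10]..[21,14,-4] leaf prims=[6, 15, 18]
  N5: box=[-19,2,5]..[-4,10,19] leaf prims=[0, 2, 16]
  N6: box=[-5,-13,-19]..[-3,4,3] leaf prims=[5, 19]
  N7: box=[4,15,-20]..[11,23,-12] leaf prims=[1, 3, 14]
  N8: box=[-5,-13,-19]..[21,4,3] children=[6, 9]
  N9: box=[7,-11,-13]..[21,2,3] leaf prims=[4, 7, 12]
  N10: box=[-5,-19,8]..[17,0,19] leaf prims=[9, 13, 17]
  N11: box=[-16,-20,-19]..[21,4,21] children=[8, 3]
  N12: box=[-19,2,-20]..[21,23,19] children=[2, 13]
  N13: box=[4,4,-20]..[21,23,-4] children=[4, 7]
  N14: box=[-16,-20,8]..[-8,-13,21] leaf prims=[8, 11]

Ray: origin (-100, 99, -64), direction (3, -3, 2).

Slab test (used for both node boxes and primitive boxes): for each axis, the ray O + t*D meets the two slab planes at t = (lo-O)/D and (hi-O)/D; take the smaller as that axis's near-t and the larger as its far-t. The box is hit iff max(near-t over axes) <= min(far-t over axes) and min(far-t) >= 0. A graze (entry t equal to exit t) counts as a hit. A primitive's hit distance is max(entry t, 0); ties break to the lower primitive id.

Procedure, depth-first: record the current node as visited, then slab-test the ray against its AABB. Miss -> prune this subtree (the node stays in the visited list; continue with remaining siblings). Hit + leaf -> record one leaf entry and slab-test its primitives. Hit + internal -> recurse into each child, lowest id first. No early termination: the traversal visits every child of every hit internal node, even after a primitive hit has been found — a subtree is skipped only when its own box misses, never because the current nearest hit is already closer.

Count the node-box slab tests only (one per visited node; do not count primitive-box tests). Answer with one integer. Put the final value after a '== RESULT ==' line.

Trace the traversal:
N0 x:[27,121/3] y:[76/3,119/3] z:[22,85/2] -> hit [27,119/3], descend [11, 12]
  N11 x:[28,121/3] y:[95/3,119/3] z:[45/2,85/2] -> hit [95/3,119/3], descend [3, 8]
    N3 x:[28,39] y:[33,119/3] z:[36,85/2] -> hit [36,39], descend [10, 14]
      N10 x:[95/3,39] y:[33,118/3] z:[36,83/2] -> hit [36,39] leaf, test {P9(miss), P13(miss), P17(miss)}
      N14 x:[28,92/3] y:[112/3,119/3] z:[36,85/2] -> miss, prune
    N8 x:[95/3,121/3] y:[95/3,112/3] z:[45/2,67/2] -> hit [95/3,67/2], descend [6, 9]
      N6 x:[95/3,97/3] y:[95/3,112/3] z:[45/2,67/2] -> hit [95/3,97/3] leaf, test {P5(miss), P19@t=32}
      N9 x:[107/3,121/3] y:[97/3,110/3] z:[51/2,67/2] -> miss, prune
  N12 x:[27,121/3] y:[76/3,97/3] z:[22,83/2] -> hit [27,97/3], descend [2, 13]
    N2 x:[27,100/3] y:[83/3,97/3] z:[53/2,83/2] -> hit [83/3,97/3], descend [1, 5]
      N1 x:[82/3,100/3] y:[83/3,86/3] z:[53/2,33] -> hit [83/3,86/3] leaf, test {P10(miss), P20@t=83/3}
      N5 x:[27,32] y:[89/3,97/3] z:[69/2,83/2] -> miss, prune
    N13 x:[104/3,121/3] y:[76/3,95/3] z:[22,30] -> miss, prune

order=[0, 11, 3, 10, 14, 8, 6, 9, 12, 2, 1, 5, 13]  |boxes|=13  |leaves|=3  hit=P20

== RESULT ==
13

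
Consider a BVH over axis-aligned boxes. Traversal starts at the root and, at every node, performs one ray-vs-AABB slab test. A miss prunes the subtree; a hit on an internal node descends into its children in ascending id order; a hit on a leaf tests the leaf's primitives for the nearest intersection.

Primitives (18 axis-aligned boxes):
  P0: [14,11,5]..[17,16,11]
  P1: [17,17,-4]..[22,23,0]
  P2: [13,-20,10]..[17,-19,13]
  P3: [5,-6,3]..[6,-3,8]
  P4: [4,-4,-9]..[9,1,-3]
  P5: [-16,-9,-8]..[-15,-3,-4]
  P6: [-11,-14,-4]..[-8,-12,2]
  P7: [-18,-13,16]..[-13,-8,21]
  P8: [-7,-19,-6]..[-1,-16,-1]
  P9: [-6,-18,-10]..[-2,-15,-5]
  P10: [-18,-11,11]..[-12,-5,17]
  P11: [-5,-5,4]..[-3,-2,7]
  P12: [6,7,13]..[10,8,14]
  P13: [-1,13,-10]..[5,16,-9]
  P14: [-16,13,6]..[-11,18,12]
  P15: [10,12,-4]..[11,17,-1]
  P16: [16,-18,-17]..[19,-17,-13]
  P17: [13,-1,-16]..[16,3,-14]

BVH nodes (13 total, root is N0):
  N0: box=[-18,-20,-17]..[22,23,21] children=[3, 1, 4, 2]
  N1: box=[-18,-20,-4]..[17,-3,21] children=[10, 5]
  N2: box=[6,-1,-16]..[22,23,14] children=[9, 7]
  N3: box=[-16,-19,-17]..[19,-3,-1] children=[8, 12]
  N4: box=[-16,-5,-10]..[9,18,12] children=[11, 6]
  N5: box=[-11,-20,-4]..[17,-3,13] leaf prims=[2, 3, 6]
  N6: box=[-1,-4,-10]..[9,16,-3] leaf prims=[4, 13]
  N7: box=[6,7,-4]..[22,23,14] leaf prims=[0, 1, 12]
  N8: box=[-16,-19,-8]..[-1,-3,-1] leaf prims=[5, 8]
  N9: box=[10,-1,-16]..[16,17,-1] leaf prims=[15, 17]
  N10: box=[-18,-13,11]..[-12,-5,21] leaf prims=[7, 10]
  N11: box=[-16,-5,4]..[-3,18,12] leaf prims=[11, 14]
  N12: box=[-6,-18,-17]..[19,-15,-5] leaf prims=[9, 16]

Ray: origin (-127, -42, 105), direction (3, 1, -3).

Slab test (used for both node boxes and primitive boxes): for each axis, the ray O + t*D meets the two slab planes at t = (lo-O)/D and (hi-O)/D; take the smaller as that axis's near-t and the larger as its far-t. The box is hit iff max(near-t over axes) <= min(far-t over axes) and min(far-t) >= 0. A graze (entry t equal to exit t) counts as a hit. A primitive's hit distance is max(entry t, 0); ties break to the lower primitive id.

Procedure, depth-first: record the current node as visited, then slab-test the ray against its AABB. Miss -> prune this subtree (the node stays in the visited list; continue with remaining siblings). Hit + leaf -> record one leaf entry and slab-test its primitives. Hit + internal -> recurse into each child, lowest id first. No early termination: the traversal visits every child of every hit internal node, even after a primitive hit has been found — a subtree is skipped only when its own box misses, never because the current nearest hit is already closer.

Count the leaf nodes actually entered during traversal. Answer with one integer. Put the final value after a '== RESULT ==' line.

Traverse from the root:
N0 x:[109/3,149/3] y:[22,65] z:[28,122/3] -> hit [109/3,122/3], descend [1, 2, 3, 4]
  N1 x:[109/3,48] y:[22,39] z:[28,109/3] -> hit [109/3,109/3], descend [5, 10]
    N5 x:[116/3,48] y:[22,39] z:[92/3,109/3] -> miss, prune
    N10 x:[109/3,115/3] y:[29,37] z:[28,94/3] -> miss, prune
  N2 x:[133/3,149/3] y:[41,65] z:[91/3,121/3] -> miss, prune
  N3 x:[37,146/3] y:[23,39] z:[106/3,122/3] -> hit [37,39], descend [8, 12]
    N8 x:[37,42] y:[23,39] z:[106/3,113/3] -> hit [37,113/3] leaf, test {P5@t=37, P8(miss)}
    N12 x:[121/3,146/3] y:[24,27] z:[110/3,122/3] -> miss, prune
  N4 x:[37,136/3] y:[37,60] z:[31,115/3] -> hit [37,115/3], descend [6, 11]
    N6 x:[42,136/3] y:[38,58] z:[36,115/3] -> miss, prune
    N11 x:[37,124/3] y:[37,60] z:[31,101/3] -> miss, prune

Visited [0, 1, 5, 10, 2, 3, 8, 12, 4, 6, 11]. Tests: 11 box, 1 leaf. Nearest: P5.

== RESULT ==
1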